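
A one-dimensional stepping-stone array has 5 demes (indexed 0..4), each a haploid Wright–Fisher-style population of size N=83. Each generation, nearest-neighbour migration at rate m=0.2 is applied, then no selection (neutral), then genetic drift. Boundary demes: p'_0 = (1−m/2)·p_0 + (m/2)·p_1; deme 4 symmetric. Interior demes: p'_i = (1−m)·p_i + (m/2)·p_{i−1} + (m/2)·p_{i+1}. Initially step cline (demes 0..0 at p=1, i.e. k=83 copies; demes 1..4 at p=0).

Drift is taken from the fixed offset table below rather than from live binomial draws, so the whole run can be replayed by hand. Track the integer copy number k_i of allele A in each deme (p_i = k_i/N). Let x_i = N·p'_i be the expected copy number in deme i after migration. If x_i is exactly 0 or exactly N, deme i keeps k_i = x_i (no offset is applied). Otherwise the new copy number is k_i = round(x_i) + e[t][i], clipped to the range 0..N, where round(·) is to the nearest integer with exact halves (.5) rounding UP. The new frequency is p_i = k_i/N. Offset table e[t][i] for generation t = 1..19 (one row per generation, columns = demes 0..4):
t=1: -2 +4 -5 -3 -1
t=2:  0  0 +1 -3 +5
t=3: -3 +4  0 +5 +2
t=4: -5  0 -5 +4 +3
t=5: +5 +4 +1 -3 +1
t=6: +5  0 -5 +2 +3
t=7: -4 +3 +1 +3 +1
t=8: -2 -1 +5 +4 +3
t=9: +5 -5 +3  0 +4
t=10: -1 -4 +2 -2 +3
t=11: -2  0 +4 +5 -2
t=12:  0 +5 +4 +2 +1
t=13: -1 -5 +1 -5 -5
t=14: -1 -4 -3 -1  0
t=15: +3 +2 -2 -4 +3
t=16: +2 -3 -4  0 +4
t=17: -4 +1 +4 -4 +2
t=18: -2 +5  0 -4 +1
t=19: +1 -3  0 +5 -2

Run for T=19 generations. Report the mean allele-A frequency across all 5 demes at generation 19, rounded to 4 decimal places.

0.2867

t=0: k=[83 0 0 0 0]
t=1: x=[74.7000 8.3000 0.0000 0.0000 0.0000] k=[73 12 0 0 0]
t=2: x=[66.9000 16.9000 1.2000 0.0000 0.0000] k=[67 17 2 0 0]
t=3: x=[62.0000 20.5000 3.3000 0.2000 0.0000] k=[59 25 3 5 0]
t=4: x=[55.6000 26.2000 5.4000 4.3000 0.5000] k=[51 26 0 8 4]
t=5: x=[48.5000 25.9000 3.4000 6.8000 4.4000] k=[54 30 4 4 5]
t=6: x=[51.6000 29.8000 6.6000 4.1000 4.9000] k=[57 30 2 6 8]
t=7: x=[54.3000 29.9000 5.2000 5.8000 7.8000] k=[50 33 6 9 9]
t=8: x=[48.3000 32.0000 9.0000 8.7000 9.0000] k=[46 31 14 13 12]
t=9: x=[44.5000 30.8000 15.6000 13.0000 12.1000] k=[50 26 19 13 16]
t=10: x=[47.6000 27.7000 19.1000 13.9000 15.7000] k=[47 24 21 12 19]
t=11: x=[44.7000 26.0000 20.4000 13.6000 18.3000] k=[43 26 24 19 16]
t=12: x=[41.3000 27.5000 23.7000 19.2000 16.3000] k=[41 33 28 21 17]
t=13: x=[40.2000 33.3000 27.8000 21.3000 17.4000] k=[39 28 29 16 12]
t=14: x=[37.9000 29.2000 27.6000 16.9000 12.4000] k=[37 25 25 16 12]
t=15: x=[35.8000 26.2000 24.1000 16.5000 12.4000] k=[39 28 22 13 15]
t=16: x=[37.9000 28.5000 21.7000 14.1000 14.8000] k=[40 26 18 14 19]
t=17: x=[38.6000 26.6000 18.4000 14.9000 18.5000] k=[35 28 22 11 21]
t=18: x=[34.3000 28.1000 21.5000 13.1000 20.0000] k=[32 33 22 9 21]
t=19: x=[32.1000 31.8000 21.8000 11.5000 19.8000] k=[33 29 22 17 18]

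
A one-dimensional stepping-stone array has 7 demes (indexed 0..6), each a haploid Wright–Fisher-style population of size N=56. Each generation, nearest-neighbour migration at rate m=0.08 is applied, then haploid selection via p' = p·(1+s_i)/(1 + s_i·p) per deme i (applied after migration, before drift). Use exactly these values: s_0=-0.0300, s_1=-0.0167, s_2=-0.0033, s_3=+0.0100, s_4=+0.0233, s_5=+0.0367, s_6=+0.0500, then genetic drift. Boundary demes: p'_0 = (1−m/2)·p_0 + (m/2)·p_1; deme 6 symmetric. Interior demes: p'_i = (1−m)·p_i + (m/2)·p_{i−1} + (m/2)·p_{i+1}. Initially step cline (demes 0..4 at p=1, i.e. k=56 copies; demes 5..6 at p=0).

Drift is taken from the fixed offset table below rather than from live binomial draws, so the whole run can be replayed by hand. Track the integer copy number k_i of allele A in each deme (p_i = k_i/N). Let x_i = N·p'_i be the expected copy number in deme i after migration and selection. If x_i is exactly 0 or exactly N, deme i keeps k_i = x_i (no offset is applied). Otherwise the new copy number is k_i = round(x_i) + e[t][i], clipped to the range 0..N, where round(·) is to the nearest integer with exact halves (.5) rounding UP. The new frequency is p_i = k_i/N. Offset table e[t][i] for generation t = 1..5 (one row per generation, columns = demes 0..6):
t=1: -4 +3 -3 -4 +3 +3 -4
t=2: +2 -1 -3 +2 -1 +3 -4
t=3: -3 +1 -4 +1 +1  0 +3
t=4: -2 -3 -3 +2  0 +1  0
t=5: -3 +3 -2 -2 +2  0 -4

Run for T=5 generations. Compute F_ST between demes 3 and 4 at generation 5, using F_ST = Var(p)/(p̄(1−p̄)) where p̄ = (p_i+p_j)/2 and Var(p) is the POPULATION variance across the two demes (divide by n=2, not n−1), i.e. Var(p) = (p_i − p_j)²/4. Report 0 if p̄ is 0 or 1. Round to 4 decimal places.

0.0063

t=0: k=[56 56 56 56 56 0 0]
t=1: x=[56.0000 56.0000 56.0000 56.0000 53.8090 2.3188 0.0000] k=[56 56 56 56 56 5 0]
t=2: x=[56.0000 56.0000 56.0000 56.0000 54.0048 7.0594 0.2100] k=[56 56 56 56 53 10 0]
t=3: x=[56.0000 56.0000 56.0000 55.8812 51.4963 11.6490 0.4199] k=[56 56 56 56 52 12 3]
t=4: x=[56.0000 56.0000 56.0000 55.8416 50.6721 13.6078 3.5174] k=[56 56 56 56 51 15 4]
t=5: x=[56.0000 56.0000 56.0000 55.8020 49.8866 16.4151 4.6436] k=[56 56 56 54 52 16 1]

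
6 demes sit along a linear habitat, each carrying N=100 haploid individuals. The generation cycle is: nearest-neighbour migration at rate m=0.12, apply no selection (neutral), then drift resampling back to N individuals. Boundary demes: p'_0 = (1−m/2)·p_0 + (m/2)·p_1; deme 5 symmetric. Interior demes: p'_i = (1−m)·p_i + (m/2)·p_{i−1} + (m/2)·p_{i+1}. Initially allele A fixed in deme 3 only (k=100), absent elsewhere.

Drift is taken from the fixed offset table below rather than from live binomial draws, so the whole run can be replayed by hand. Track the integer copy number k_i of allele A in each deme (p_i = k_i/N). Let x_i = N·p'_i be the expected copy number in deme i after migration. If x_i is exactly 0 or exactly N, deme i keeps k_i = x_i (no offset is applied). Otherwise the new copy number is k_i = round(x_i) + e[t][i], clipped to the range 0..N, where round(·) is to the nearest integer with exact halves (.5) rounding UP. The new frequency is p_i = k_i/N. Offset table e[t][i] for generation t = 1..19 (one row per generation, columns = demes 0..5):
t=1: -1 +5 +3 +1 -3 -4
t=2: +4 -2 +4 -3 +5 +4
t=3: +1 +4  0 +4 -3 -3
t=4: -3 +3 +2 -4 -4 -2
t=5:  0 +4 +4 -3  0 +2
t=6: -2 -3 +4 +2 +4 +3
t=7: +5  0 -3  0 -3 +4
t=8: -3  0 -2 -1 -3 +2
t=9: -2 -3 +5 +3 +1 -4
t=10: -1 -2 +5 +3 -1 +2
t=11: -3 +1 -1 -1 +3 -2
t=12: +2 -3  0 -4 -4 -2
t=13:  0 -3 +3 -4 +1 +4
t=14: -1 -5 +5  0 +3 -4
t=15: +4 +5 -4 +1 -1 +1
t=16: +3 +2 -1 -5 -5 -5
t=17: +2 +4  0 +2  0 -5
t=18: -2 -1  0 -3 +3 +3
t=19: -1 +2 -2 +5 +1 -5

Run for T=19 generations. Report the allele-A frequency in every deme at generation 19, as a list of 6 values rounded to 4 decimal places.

t=0: k=[0 0 0 100 0 0]
t=1: x=[0.0000 0.0000 6.0000 88.0000 6.0000 0.0000] k=[0 0 9 89 3 0]
t=2: x=[0.0000 0.5400 13.2600 79.0400 7.9800 0.1800] k=[0 0 17 76 13 4]
t=3: x=[0.0000 1.0200 19.5200 68.6800 16.2400 4.5400] k=[0 5 20 73 13 2]
t=4: x=[0.3000 5.6000 22.2800 66.2200 15.9400 2.6600] k=[0 9 24 62 12 1]
t=5: x=[0.5400 9.3600 25.3800 56.7200 14.3400 1.6600] k=[1 13 29 54 14 4]
t=6: x=[1.7200 13.2400 29.5400 50.1000 15.8000 4.6000] k=[0 10 34 52 20 8]
t=7: x=[0.6000 10.8400 33.6400 49.0000 21.2000 8.7200] k=[6 11 31 49 18 13]
t=8: x=[6.3000 11.9000 30.8800 46.0600 19.5600 13.3000] k=[3 12 29 45 17 15]
t=9: x=[3.5400 12.4800 28.9400 42.3600 18.5600 15.1200] k=[2 9 34 45 20 11]
t=10: x=[2.4200 10.0800 33.1600 42.8400 20.9600 11.5400] k=[1 8 38 46 20 14]
t=11: x=[1.4200 9.3800 36.6800 43.9600 21.2000 14.3600] k=[0 10 36 43 24 12]
t=12: x=[0.6000 10.9600 34.8600 41.4400 24.4200 12.7200] k=[3 8 35 37 20 11]
t=13: x=[3.3000 9.3200 33.5000 35.8600 20.4800 11.5400] k=[3 6 37 32 21 16]
t=14: x=[3.1800 7.6800 34.8400 31.6400 21.3600 16.3000] k=[2 3 40 32 24 12]
t=15: x=[2.0600 5.1600 37.3000 32.0000 23.7600 12.7200] k=[6 10 33 33 23 14]
t=16: x=[6.2400 11.1400 31.6200 32.4000 23.0600 14.5400] k=[9 13 31 27 18 10]
t=17: x=[9.2400 13.8400 29.6800 26.7000 18.0600 10.4800] k=[11 18 30 29 18 5]
t=18: x=[11.4200 18.3000 29.2200 28.4000 17.8800 5.7800] k=[9 17 29 25 21 9]
t=19: x=[9.4800 17.2400 28.0400 25.0000 20.5200 9.7200] k=[8 19 26 30 22 5]

[0.0800, 0.1900, 0.2600, 0.3000, 0.2200, 0.0500]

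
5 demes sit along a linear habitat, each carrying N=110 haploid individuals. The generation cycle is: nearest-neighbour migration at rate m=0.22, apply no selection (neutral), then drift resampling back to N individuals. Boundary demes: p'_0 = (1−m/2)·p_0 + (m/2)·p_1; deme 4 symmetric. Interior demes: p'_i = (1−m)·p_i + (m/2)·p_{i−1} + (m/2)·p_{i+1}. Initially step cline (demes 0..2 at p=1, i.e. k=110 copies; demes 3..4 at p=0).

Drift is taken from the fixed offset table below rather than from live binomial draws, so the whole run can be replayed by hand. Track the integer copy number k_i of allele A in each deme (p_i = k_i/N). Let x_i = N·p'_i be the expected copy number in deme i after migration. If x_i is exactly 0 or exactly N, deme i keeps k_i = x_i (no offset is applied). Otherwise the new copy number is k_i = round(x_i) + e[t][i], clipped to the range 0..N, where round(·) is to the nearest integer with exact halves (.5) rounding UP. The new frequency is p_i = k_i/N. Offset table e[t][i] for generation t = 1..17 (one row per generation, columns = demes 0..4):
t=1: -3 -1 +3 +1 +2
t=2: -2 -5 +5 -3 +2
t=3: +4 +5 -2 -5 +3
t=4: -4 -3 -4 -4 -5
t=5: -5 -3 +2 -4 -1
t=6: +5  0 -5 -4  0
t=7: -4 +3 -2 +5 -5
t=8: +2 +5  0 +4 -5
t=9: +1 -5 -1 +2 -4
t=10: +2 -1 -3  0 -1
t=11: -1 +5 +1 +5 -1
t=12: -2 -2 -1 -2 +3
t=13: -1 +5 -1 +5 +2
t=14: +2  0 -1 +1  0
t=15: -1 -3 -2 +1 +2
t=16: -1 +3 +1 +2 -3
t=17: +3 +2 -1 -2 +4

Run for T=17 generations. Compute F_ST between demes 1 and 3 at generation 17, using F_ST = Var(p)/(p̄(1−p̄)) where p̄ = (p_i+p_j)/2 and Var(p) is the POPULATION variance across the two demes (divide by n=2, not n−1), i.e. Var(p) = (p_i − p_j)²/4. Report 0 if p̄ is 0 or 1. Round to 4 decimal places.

0.1498

t=0: k=[110 110 110 0 0]
t=1: x=[110.0000 110.0000 97.9000 12.1000 0.0000] k=[110 110 101 13 0]
t=2: x=[110.0000 109.0100 92.3100 21.2500 1.4300] k=[110 104 97 18 3]
t=3: x=[109.3400 103.8900 89.0800 25.0400 4.6500] k=[110 109 87 20 8]
t=4: x=[109.8900 106.6900 82.0500 26.0500 9.3200] k=[106 104 78 22 4]
t=5: x=[105.7800 101.3600 74.7000 26.1800 5.9800] k=[101 98 77 22 5]
t=6: x=[100.6700 96.0200 73.2600 26.1800 6.8700] k=[106 96 68 22 7]
t=7: x=[104.9000 94.0200 66.0200 25.4100 8.6500] k=[101 97 64 30 4]
t=8: x=[100.5600 93.8100 63.8900 30.8800 6.8600] k=[103 99 64 35 2]
t=9: x=[102.5600 95.5900 64.6600 34.5600 5.6300] k=[104 91 64 37 2]
t=10: x=[102.5700 89.4600 64.0000 36.1200 5.8500] k=[105 88 61 36 5]
t=11: x=[103.1300 86.9000 61.2200 35.3400 8.4100] k=[102 92 62 40 7]
t=12: x=[100.9000 89.8000 62.8800 38.7900 10.6300] k=[99 88 62 37 14]
t=13: x=[97.7900 86.3500 62.1100 37.2200 16.5300] k=[97 91 61 42 19]
t=14: x=[96.3400 88.3600 62.2100 41.5600 21.5300] k=[98 88 61 43 22]
t=15: x=[96.9000 86.1300 61.9900 42.6700 24.3100] k=[96 83 60 44 26]
t=16: x=[94.5700 81.9000 60.7700 43.7800 27.9800] k=[94 85 62 46 25]
t=17: x=[93.0100 83.4600 62.7700 45.4500 27.3100] k=[96 85 62 43 31]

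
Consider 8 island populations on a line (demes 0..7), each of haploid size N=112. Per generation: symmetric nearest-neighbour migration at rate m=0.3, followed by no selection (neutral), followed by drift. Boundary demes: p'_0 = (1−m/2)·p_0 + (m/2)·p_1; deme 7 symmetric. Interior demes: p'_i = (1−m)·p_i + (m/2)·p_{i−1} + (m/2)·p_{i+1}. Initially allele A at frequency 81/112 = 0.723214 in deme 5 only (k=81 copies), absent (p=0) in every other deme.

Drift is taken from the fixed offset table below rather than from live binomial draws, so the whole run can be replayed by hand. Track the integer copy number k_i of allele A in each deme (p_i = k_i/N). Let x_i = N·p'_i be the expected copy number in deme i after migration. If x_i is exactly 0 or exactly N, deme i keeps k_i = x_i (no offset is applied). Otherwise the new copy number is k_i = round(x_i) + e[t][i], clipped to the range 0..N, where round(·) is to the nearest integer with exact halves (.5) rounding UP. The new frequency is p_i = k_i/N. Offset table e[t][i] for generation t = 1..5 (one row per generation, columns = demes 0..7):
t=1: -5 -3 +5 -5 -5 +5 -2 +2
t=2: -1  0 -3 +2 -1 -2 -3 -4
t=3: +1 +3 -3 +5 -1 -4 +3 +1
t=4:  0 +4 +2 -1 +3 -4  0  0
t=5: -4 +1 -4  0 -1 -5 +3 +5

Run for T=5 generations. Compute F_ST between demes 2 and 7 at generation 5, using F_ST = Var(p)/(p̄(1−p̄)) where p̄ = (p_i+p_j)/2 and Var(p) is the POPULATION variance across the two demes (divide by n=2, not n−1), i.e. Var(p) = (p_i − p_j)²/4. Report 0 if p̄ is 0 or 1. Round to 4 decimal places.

t=0: k=[0 0 0 0 0 81 0 0]
t=1: x=[0.0000 0.0000 0.0000 0.0000 12.1500 56.7000 12.1500 0.0000] k=[0 0 0 0 7 62 10 0]
t=2: x=[0.0000 0.0000 0.0000 1.0500 14.2000 45.9500 16.3000 1.5000] k=[0 0 0 3 13 44 13 0]
t=3: x=[0.0000 0.0000 0.4500 4.0500 16.1500 34.7000 15.7000 1.9500] k=[0 0 0 9 15 31 19 3]
t=4: x=[0.0000 0.0000 1.3500 8.5500 16.5000 26.8000 18.4000 5.4000] k=[0 0 3 8 20 23 18 5]
t=5: x=[0.0000 0.4500 3.3000 9.0500 18.6500 21.8000 16.8000 6.9500] k=[0 1 0 9 18 17 20 12]

0.0566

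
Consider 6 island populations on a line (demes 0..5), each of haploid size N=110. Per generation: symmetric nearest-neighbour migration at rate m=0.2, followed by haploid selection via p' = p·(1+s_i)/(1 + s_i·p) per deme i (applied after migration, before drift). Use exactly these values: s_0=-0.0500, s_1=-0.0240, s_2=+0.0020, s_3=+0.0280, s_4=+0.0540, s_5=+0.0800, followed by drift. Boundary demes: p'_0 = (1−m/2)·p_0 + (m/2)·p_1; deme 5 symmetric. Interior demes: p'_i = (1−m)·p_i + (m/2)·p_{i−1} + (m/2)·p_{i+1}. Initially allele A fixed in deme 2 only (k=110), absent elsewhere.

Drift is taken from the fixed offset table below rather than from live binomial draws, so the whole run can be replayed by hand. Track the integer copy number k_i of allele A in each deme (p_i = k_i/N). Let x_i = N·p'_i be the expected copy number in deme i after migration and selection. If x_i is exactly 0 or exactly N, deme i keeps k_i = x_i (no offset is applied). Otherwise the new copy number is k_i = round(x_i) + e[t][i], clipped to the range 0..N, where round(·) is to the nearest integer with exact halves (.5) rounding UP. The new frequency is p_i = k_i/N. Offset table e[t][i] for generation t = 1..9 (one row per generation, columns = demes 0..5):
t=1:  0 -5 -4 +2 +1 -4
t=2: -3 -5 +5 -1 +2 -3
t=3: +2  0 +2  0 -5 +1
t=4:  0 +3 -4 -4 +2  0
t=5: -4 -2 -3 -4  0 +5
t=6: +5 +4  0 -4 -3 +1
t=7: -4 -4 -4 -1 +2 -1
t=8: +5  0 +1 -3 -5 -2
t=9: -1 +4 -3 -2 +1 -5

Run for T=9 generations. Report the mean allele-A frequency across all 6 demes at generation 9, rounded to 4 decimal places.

t=0: k=[0 0 110 0 0 0]
t=1: x=[0.0000 10.7618 88.0351 11.2764 0.0000 0.0000] k=[0 6 84 13 0 0]
t=2: x=[0.5702 12.9204 69.1513 19.2344 1.3693 0.0000] k=[0 8 74 18 3 0]
t=3: x=[0.7603 13.5095 61.8541 22.5917 4.4177 0.3239] k=[3 14 64 23 0 1]
t=4: x=[3.9023 17.5389 54.9549 25.3345 2.5266 0.9714] k=[4 21 51 21 5 1]
t=5: x=[5.4291 21.8712 45.0531 22.8966 6.5150 1.5105] k=[1 20 42 19 7 7]
t=6: x=[2.7586 19.9009 37.5494 20.5576 8.6081 7.5217] k=[8 24 38 17 6 9]
t=7: x=[9.1600 23.3501 34.5473 18.4196 7.7714 9.3369] k=[5 19 31 17 10 8]
t=8: x=[6.0977 18.4244 28.4421 18.1140 11.0102 8.8035] k=[11 18 29 15 6 7]
t=9: x=[11.1744 18.0308 26.5402 15.8714 7.3527 7.4148] k=[10 22 24 14 8 2]

0.1212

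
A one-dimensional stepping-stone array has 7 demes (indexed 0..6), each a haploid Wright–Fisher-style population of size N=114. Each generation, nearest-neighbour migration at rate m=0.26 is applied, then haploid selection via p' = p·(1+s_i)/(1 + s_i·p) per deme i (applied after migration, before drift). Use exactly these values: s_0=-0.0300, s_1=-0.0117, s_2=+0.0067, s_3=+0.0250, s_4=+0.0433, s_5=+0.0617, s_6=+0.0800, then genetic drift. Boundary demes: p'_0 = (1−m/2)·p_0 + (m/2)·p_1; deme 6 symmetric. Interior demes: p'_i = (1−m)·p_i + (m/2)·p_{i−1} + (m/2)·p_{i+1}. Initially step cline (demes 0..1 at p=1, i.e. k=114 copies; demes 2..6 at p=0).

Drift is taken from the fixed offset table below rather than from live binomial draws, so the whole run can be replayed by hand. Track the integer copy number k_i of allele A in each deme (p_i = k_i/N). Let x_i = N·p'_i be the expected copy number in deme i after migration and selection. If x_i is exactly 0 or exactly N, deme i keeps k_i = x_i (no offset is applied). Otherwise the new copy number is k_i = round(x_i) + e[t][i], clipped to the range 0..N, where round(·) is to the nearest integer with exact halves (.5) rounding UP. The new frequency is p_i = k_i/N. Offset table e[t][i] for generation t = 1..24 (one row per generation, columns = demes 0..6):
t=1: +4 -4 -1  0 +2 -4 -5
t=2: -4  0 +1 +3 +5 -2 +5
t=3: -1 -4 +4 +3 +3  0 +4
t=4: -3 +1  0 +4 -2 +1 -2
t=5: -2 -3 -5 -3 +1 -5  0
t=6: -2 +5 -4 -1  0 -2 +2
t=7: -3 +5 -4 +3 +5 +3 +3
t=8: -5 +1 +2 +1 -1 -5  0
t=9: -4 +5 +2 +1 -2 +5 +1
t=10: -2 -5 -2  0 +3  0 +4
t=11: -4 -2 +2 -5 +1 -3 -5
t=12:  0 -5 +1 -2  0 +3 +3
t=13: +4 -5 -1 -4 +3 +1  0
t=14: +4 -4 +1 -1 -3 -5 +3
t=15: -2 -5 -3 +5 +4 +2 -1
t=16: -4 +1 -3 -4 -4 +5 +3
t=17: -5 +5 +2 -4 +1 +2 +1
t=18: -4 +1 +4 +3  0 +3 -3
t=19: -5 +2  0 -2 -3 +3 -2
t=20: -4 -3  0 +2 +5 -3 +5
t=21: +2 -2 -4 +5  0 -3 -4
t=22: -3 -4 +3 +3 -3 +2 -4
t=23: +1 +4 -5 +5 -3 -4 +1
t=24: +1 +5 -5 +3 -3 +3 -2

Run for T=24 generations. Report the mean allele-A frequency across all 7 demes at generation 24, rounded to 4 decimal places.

0.2719

t=0: k=[114 114 0 0 0 0 0]
t=1: x=[114.0000 99.0276 14.9063 0.0000 0.0000 0.0000 0.0000] k=[114 95 14 0 0 0 0]
t=2: x=[111.4553 86.6964 22.8317 1.8648 0.0000 0.0000 0.0000] k=[107 87 24 5 0 0 0]
t=3: x=[104.1288 81.1354 29.8670 6.9801 0.6780 0.0000 0.0000] k=[103 77 34 10 4 0 0]
t=4: x=[99.2329 74.4867 36.6358 12.6144 4.4373 0.5519 0.0000] k=[96 75 37 17 2 2 0]
t=5: x=[92.7484 72.4798 39.5122 18.0215 4.1149 1.8456 0.2807] k=[91 69 35 15 5 0 0]
t=6: x=[87.5259 67.1155 36.9867 16.6480 5.8820 0.6899 0.0000] k=[86 72 33 16 6 0 0]
t=7: x=[83.5044 68.4285 36.0243 17.2687 6.7855 0.8278 0.0000] k=[81 73 32 20 12 4 0]
t=8: x=[79.2283 68.3884 35.9341 20.9388 12.4628 4.7872 0.5614] k=[74 69 38 22 11 0 1]
t=9: x=[72.5499 65.2920 40.1235 23.1015 11.4286 1.6549 0.9390] k=[69 70 42 24 9 7 2]
t=10: x=[68.2986 65.9031 43.4795 24.8667 11.1078 6.9928 2.8567] k=[66 61 41 25 14 7 7]
t=11: x=[64.4987 58.7150 41.6964 26.1442 15.0656 8.3622 7.5230] k=[60 57 44 21 16 5 3]
t=12: x=[58.7432 55.3648 42.8785 23.8017 15.7878 6.5289 3.5128] k=[59 50 44 22 16 10 7]
t=13: x=[56.9620 50.0593 42.0971 24.5523 16.5920 10.9694 7.9400] k=[61 45 41 21 20 12 8]
t=14: x=[58.0525 46.2362 39.0913 23.9336 19.7732 13.2030 9.1469] k=[62 42 40 23 17 8 12]
t=15: x=[58.5330 44.0216 38.2195 24.9073 17.2206 10.2342 12.2993] k=[57 39 35 30 21 12 11]
t=16: x=[53.7940 40.5121 35.0318 30.0229 21.7359 13.7475 11.9272] k=[50 42 32 26 18 19 15]
t=17: x=[48.1111 41.4291 32.6754 26.2354 19.8555 19.2906 16.5810] k=[43 46 35 22 21 21 18]
t=18: x=[42.5744 43.8620 34.9015 24.0249 21.8694 21.6402 19.6082] k=[39 45 39 27 22 25 17]
t=19: x=[38.9948 43.1240 38.3898 28.4337 23.8291 24.7091 19.2396] k=[34 45 38 26 21 28 17]
t=20: x=[34.6905 42.3463 37.5179 27.4209 23.3369 26.8701 19.6503] k=[31 39 38 29 28 24 25]
t=21: x=[31.3431 37.5331 37.1270 30.5895 28.5066 25.8263 26.3989] k=[33 36 33 36 29 23 22]
t=22: x=[32.6754 34.9342 33.9389 35.2989 30.0588 24.7919 23.5349] k=[30 31 37 38 27 27 20]
t=23: x=[29.4597 31.3816 36.5155 37.0549 29.3441 27.3141 22.2562] k=[30 35 32 42 26 23 23]
t=24: x=[29.9722 33.6801 33.8487 39.2531 28.5883 24.5227 24.4454] k=[31 39 29 42 26 28 22]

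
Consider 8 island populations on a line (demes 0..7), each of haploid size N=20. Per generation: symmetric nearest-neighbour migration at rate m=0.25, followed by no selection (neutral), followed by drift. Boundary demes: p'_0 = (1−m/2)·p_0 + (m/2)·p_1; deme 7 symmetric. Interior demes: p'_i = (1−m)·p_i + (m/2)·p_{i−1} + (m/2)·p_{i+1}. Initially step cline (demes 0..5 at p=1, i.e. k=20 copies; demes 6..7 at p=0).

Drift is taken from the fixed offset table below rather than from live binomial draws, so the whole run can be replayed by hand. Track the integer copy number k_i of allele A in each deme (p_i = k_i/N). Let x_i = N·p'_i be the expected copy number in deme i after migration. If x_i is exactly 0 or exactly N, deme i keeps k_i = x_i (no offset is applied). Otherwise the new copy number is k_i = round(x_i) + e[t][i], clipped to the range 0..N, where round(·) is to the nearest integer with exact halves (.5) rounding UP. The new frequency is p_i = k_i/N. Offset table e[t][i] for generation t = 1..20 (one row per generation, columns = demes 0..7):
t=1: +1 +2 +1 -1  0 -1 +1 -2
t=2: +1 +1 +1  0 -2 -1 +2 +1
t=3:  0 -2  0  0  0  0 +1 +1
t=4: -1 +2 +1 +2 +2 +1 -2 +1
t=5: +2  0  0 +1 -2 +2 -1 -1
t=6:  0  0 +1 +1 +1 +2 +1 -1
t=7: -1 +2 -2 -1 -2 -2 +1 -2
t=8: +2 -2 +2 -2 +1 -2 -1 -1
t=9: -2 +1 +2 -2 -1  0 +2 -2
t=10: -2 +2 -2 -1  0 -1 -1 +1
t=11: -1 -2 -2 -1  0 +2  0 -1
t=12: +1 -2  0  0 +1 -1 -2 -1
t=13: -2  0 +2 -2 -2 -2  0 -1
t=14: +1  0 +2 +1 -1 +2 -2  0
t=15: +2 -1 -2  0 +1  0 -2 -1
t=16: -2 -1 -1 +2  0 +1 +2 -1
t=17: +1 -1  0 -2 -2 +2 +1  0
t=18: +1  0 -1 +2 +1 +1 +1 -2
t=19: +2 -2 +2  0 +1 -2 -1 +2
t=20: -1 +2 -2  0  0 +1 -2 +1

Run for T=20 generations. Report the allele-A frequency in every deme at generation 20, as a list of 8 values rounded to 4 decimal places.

t=0: k=[20 20 20 20 20 20 0 0]
t=1: x=[20.0000 20.0000 20.0000 20.0000 20.0000 17.5000 2.5000 0.0000] k=[20 20 20 20 20 17 4 0]
t=2: x=[20.0000 20.0000 20.0000 20.0000 19.6250 15.7500 5.1250 0.5000] k=[20 20 20 20 18 15 7 2]
t=3: x=[20.0000 20.0000 20.0000 19.7500 17.8750 14.3750 7.3750 2.6250] k=[20 20 20 20 18 14 8 4]
t=4: x=[20.0000 20.0000 20.0000 19.7500 17.7500 13.7500 8.2500 4.5000] k=[20 20 20 20 20 15 6 6]
t=5: x=[20.0000 20.0000 20.0000 20.0000 19.3750 14.5000 7.1250 6.0000] k=[20 20 20 20 17 17 6 5]
t=6: x=[20.0000 20.0000 20.0000 19.6250 17.3750 15.6250 7.2500 5.1250] k=[20 20 20 20 18 18 8 4]
t=7: x=[20.0000 20.0000 20.0000 19.7500 18.2500 16.7500 8.7500 4.5000] k=[20 20 20 19 16 15 10 3]
t=8: x=[20.0000 20.0000 19.8750 18.7500 16.2500 14.5000 9.7500 3.8750] k=[20 20 20 17 17 13 9 3]
t=9: x=[20.0000 20.0000 19.6250 17.3750 16.5000 13.0000 8.7500 3.7500] k=[20 20 20 15 16 13 11 2]
t=10: x=[20.0000 20.0000 19.3750 15.7500 15.5000 13.1250 10.1250 3.1250] k=[20 20 17 15 16 12 9 4]
t=11: x=[20.0000 19.6250 17.1250 15.3750 15.3750 12.1250 8.7500 4.6250] k=[20 18 15 14 15 14 9 4]
t=12: x=[19.7500 17.8750 15.2500 14.2500 14.7500 13.5000 9.0000 4.6250] k=[20 16 15 14 16 13 7 4]
t=13: x=[19.5000 16.3750 15.0000 14.3750 15.3750 12.6250 7.3750 4.3750] k=[18 16 17 12 13 11 7 3]
t=14: x=[17.7500 16.3750 16.2500 12.7500 12.6250 10.7500 7.0000 3.5000] k=[19 16 18 14 12 13 5 4]
t=15: x=[18.6250 16.6250 17.2500 14.2500 12.3750 11.8750 5.8750 4.1250] k=[20 16 15 14 13 12 4 3]
t=16: x=[19.5000 16.3750 15.0000 14.0000 13.0000 11.1250 4.8750 3.1250] k=[18 15 14 16 13 12 7 2]
t=17: x=[17.6250 15.2500 14.3750 15.3750 13.2500 11.5000 7.0000 2.6250] k=[19 14 14 13 11 14 8 3]
t=18: x=[18.3750 14.6250 13.8750 12.8750 11.6250 12.8750 8.1250 3.6250] k=[19 15 13 15 13 14 9 2]
t=19: x=[18.5000 15.2500 13.5000 14.5000 13.3750 13.2500 8.7500 2.8750] k=[20 13 16 15 14 11 8 5]
t=20: x=[19.1250 14.2500 15.5000 15.0000 13.7500 11.0000 8.0000 5.3750] k=[18 16 14 15 14 12 6 6]

[0.9000, 0.8000, 0.7000, 0.7500, 0.7000, 0.6000, 0.3000, 0.3000]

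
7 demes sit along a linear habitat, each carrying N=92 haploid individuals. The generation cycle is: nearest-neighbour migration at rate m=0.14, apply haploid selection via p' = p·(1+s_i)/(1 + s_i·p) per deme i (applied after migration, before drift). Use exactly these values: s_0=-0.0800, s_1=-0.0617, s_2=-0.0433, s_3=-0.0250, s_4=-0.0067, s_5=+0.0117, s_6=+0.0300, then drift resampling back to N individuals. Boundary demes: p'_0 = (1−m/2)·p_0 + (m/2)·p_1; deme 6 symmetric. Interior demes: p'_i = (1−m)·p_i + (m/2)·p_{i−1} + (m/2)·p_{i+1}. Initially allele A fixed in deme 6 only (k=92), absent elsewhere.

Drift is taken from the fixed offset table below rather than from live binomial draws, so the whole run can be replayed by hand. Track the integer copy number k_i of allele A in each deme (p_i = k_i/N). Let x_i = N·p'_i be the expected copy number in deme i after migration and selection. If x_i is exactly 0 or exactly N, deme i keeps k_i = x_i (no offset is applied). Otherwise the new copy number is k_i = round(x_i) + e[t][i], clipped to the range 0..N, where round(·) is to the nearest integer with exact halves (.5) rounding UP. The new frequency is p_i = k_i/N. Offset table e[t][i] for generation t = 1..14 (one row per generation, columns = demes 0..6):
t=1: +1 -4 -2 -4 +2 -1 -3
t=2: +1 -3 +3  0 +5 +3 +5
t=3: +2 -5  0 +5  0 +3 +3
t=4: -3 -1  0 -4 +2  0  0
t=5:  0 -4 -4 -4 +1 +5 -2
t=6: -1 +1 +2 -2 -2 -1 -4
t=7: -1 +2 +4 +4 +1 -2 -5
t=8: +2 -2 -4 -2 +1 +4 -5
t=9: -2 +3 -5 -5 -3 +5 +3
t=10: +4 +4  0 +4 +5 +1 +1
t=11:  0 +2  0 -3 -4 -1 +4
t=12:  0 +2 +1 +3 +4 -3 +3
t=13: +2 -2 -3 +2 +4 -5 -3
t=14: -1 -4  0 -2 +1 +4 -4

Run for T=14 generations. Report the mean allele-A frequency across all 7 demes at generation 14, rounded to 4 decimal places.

0.1925

t=0: k=[0 0 0 0 0 0 92]
t=1: x=[0.0000 0.0000 0.0000 0.0000 0.0000 6.5100 85.7348] k=[0 0 0 0 0 6 83]
t=2: x=[0.0000 0.0000 0.0000 0.0000 0.4172 11.0829 77.9652] k=[0 0 0 0 5 14 83]
t=3: x=[0.0000 0.0000 0.0000 0.3413 5.2466 18.3704 78.5138] k=[0 0 0 5 5 21 82]
t=4: x=[0.0000 0.0000 0.3349 4.5395 6.0817 24.3577 78.0828] k=[0 0 0 1 8 24 78]
t=5: x=[0.0000 0.0000 0.0670 1.3850 8.5776 26.8808 74.6401] k=[0 0 0 0 10 32 73]
t=6: x=[0.0000 0.0000 0.0000 0.6826 10.7759 33.5776 70.6190] k=[0 0 0 0 9 33 67]
t=7: x=[0.0000 0.0000 0.0000 0.6144 9.9900 33.9488 65.1850] k=[0 0 0 5 11 32 60]
t=8: x=[0.0000 0.0000 0.3349 4.9501 11.9798 32.7349 58.6708] k=[0 0 0 3 13 37 54]
t=9: x=[0.0000 0.0000 0.2009 3.4060 13.9005 36.7665 53.4735] k=[0 0 0 0 11 42 56]
t=10: x=[0.0000 0.0000 0.0000 0.7509 12.3281 41.0743 55.6718] k=[0 0 0 5 17 42 57]
t=11: x=[0.0000 0.0000 0.3349 5.3607 17.8132 41.5649 56.5959] k=[0 0 0 2 14 41 61]
t=12: x=[0.0000 0.0000 0.1339 2.6344 14.9656 40.7739 60.2177] k=[0 0 1 6 19 38 63]
t=13: x=[0.0000 0.0657 1.2253 6.4074 19.3172 38.6805 61.8521] k=[0 0 0 8 23 34 59]
t=14: x=[0.0000 0.0000 0.5359 8.2969 22.6052 35.2325 57.8868] k=[0 0 1 6 24 39 54]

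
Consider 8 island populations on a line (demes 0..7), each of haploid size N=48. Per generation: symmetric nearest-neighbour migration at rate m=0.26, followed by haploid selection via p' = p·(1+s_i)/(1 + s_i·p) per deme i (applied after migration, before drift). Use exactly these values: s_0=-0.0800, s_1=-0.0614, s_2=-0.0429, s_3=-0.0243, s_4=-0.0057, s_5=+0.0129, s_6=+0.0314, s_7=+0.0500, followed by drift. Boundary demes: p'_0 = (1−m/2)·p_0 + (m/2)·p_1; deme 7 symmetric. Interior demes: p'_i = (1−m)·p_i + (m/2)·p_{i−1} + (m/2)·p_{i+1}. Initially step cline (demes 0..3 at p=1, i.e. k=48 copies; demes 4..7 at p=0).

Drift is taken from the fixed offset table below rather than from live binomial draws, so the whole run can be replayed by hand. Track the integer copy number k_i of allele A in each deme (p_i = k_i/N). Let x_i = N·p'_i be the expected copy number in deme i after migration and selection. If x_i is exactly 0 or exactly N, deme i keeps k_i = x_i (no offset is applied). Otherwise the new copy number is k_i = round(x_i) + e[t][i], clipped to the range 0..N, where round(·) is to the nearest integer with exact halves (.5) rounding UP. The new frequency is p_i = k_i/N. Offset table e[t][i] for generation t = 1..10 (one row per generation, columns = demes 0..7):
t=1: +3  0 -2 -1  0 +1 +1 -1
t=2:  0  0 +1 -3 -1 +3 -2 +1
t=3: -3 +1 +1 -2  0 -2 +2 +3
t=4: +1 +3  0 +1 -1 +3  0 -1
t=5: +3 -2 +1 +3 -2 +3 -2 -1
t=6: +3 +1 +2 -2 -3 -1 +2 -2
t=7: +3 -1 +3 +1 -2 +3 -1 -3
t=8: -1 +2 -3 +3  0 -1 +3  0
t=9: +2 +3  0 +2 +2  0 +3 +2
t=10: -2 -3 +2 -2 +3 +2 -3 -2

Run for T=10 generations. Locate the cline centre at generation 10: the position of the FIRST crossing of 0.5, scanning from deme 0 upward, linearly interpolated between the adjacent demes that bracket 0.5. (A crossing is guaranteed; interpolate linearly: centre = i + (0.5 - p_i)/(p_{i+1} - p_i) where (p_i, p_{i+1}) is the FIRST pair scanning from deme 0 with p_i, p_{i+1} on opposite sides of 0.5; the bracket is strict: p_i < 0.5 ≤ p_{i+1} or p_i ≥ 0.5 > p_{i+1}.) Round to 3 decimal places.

t=0: k=[48 48 48 48 0 0 0 0]
t=1: x=[48.0000 48.0000 48.0000 41.6252 6.2090 0.0000 0.0000 0.0000] k=[48 48 48 41 6 0 0 0]
t=2: x=[48.0000 48.0000 47.0500 37.1549 9.7256 0.7899 0.0000 0.0000] k=[48 48 48 34 9 4 0 0]
t=3: x=[48.0000 48.0000 46.1016 32.3113 11.5498 4.1786 0.5361 0.0000] k=[48 48 47 30 12 2 3 0]
t=4: x=[48.0000 47.8615 44.7912 29.5916 12.9858 3.4710 2.5537 0.4093] k=[48 48 45 31 12 6 3 0]
t=5: x=[48.0000 47.5847 43.3905 30.0746 13.6341 6.4613 3.0881 0.4093] k=[48 46 44 33 12 9 1 0]
t=6: x=[47.7175 45.8750 42.6242 31.4341 14.2826 8.4388 1.9675 0.1365] k=[48 47 45 29 11 7 4 0]
t=7: x=[47.8587 46.7979 42.9865 28.4556 12.7664 7.2082 3.9814 0.5457] k=[48 46 46 29 11 10 3 0]
t=8: x=[47.7175 46.1506 43.6185 28.5863 13.1553 9.3159 3.6222 0.4093] k=[47 48 41 32 13 8 7 0]
t=9: x=[47.0558 46.8935 40.4657 30.4269 14.7615 8.6102 6.3893 0.9546] k=[48 48 40 32 17 9 9 3]
t=10: x=[48.0000 46.8935 39.7034 30.8196 17.8459 10.1421 8.4328 3.9534] k=[48 44 42 29 21 12 5 2]

3.625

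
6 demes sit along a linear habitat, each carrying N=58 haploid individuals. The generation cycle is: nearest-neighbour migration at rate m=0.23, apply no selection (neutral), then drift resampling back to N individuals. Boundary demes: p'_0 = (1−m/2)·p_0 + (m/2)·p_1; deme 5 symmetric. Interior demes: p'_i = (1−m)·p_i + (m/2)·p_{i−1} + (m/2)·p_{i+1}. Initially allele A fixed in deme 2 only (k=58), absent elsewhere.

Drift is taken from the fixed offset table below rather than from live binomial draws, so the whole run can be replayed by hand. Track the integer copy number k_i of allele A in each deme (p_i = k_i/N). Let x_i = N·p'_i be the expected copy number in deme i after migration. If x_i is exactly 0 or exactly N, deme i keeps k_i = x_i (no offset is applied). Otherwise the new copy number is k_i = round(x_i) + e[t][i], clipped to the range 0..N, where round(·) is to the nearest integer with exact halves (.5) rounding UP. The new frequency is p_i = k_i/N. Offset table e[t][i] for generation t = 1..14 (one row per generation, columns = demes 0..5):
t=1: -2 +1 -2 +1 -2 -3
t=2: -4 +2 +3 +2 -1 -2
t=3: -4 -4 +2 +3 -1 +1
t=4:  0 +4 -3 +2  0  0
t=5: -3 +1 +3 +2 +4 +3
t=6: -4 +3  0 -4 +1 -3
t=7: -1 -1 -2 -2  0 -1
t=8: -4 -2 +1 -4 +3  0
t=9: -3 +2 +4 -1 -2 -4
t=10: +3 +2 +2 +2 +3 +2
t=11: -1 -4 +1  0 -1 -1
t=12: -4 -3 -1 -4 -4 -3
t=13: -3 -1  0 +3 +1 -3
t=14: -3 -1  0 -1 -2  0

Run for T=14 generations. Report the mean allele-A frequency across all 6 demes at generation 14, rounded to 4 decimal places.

t=0: k=[0 0 58 0 0 0]
t=1: x=[0.0000 6.6700 44.6600 6.6700 0.0000 0.0000] k=[0 8 43 8 0 0]
t=2: x=[0.9200 11.1050 34.9500 11.1050 0.9200 0.0000] k=[0 13 38 13 0 0]
t=3: x=[1.4950 14.3800 32.2500 14.3800 1.4950 0.0000] k=[0 10 34 17 0 0]
t=4: x=[1.1500 11.6100 29.2850 17.0000 1.9550 0.0000] k=[1 16 26 19 2 0]
t=5: x=[2.7250 15.4250 24.0450 17.8500 3.7250 0.2300] k=[0 16 27 20 8 3]
t=6: x=[1.8400 15.4250 24.9300 19.4250 8.8050 3.5750] k=[0 18 25 15 10 1]
t=7: x=[2.0700 16.7350 23.0450 15.5750 9.5400 2.0350] k=[1 16 21 14 10 1]
t=8: x=[2.7250 14.8500 19.6200 14.3450 9.4250 2.0350] k=[0 13 21 10 12 2]
t=9: x=[1.4950 12.4250 18.8150 11.4950 10.6200 3.1500] k=[0 14 23 10 9 0]
t=10: x=[1.6100 13.4250 20.4700 11.3800 8.0800 1.0350] k=[5 15 22 13 11 3]
t=11: x=[6.1500 14.6550 20.1600 13.8050 10.3100 3.9200] k=[5 11 21 14 9 3]
t=12: x=[5.6900 11.4600 19.0450 14.2300 8.8850 3.6900] k=[2 8 18 10 5 1]
t=13: x=[2.6900 8.4600 15.9300 10.3450 5.1150 1.4600] k=[0 7 16 13 6 0]
t=14: x=[0.8050 7.2300 14.6200 12.5400 6.1150 0.6900] k=[0 6 15 12 4 1]

0.1092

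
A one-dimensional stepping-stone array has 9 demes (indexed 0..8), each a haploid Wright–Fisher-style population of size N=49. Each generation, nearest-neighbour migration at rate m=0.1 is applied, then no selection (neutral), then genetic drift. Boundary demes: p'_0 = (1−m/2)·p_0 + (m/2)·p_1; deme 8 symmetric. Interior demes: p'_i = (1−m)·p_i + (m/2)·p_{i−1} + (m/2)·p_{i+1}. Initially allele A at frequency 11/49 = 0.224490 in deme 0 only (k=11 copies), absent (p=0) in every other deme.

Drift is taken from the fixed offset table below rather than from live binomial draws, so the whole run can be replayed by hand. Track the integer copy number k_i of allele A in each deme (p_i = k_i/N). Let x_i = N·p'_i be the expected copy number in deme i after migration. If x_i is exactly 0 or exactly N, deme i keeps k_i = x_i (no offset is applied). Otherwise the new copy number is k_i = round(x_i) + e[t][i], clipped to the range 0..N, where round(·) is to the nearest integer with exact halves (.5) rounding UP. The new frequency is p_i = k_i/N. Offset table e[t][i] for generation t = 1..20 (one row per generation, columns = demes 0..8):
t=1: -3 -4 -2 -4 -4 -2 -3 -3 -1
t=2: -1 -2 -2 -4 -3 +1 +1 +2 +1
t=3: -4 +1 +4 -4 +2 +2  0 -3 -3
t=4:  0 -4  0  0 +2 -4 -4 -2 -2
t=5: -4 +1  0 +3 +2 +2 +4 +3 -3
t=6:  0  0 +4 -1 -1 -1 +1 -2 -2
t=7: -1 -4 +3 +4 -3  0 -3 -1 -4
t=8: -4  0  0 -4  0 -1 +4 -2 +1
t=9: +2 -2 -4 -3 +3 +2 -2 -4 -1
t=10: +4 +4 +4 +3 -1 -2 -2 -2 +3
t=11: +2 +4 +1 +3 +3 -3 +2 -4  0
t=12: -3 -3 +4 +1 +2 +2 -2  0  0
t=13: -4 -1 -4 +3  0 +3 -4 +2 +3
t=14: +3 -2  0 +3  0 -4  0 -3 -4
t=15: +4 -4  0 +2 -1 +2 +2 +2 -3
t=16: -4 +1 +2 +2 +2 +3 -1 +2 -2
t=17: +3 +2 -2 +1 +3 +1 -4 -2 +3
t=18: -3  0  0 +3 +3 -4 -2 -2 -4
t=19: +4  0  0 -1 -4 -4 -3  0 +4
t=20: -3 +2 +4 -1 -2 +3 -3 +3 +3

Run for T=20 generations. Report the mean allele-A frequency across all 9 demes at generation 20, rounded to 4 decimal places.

0.0975

t=0: k=[11 0 0 0 0 0 0 0 0]
t=1: x=[10.4500 0.5500 0.0000 0.0000 0.0000 0.0000 0.0000 0.0000 0.0000] k=[7 0 0 0 0 0 0 0 0]
t=2: x=[6.6500 0.3500 0.0000 0.0000 0.0000 0.0000 0.0000 0.0000 0.0000] k=[6 0 0 0 0 0 0 0 0]
t=3: x=[5.7000 0.3000 0.0000 0.0000 0.0000 0.0000 0.0000 0.0000 0.0000] k=[2 1 0 0 0 0 0 0 0]
t=4: x=[1.9500 1.0000 0.0500 0.0000 0.0000 0.0000 0.0000 0.0000 0.0000] k=[2 0 0 0 0 0 0 0 0]
t=5: x=[1.9000 0.1000 0.0000 0.0000 0.0000 0.0000 0.0000 0.0000 0.0000] k=[0 1 0 0 0 0 0 0 0]
t=6: x=[0.0500 0.9000 0.0500 0.0000 0.0000 0.0000 0.0000 0.0000 0.0000] k=[0 1 4 0 0 0 0 0 0]
t=7: x=[0.0500 1.1000 3.6500 0.2000 0.0000 0.0000 0.0000 0.0000 0.0000] k=[0 0 7 4 0 0 0 0 0]
t=8: x=[0.0000 0.3500 6.5000 3.9500 0.2000 0.0000 0.0000 0.0000 0.0000] k=[0 0 7 0 0 0 0 0 0]
t=9: x=[0.0000 0.3500 6.3000 0.3500 0.0000 0.0000 0.0000 0.0000 0.0000] k=[0 0 2 0 0 0 0 0 0]
t=10: x=[0.0000 0.1000 1.8000 0.1000 0.0000 0.0000 0.0000 0.0000 0.0000] k=[0 4 6 3 0 0 0 0 0]
t=11: x=[0.2000 3.9000 5.7500 3.0000 0.1500 0.0000 0.0000 0.0000 0.0000] k=[2 8 7 6 3 0 0 0 0]
t=12: x=[2.3000 7.6500 7.0000 5.9000 3.0000 0.1500 0.0000 0.0000 0.0000] k=[0 5 11 7 5 2 0 0 0]
t=13: x=[0.2500 5.0500 10.5000 7.1000 4.9500 2.0500 0.1000 0.0000 0.0000] k=[0 4 7 10 5 5 0 0 0]
t=14: x=[0.2000 3.9500 7.0000 9.6000 5.2500 4.7500 0.2500 0.0000 0.0000] k=[3 2 7 13 5 1 0 0 0]
t=15: x=[2.9500 2.3000 7.0500 12.3000 5.2000 1.1500 0.0500 0.0000 0.0000] k=[7 0 7 14 4 3 2 0 0]
t=16: x=[6.6500 0.7000 7.0000 13.1500 4.4500 3.0000 1.9500 0.1000 0.0000] k=[3 2 9 15 6 6 1 2 0]
t=17: x=[2.9500 2.4000 8.9500 14.2500 6.4500 5.7500 1.3000 1.8500 0.1000] k=[6 4 7 15 9 7 0 0 3]
t=18: x=[5.9000 4.2500 7.2500 14.3000 9.2000 6.7500 0.3500 0.1500 2.8500] k=[3 4 7 17 12 3 0 0 0]
t=19: x=[3.0500 4.1000 7.3500 16.2500 11.8000 3.3000 0.1500 0.0000 0.0000] k=[7 4 7 15 8 0 0 0 0]
t=20: x=[6.8500 4.3000 7.2500 14.2500 7.9500 0.4000 0.0000 0.0000 0.0000] k=[4 6 11 13 6 3 0 0 0]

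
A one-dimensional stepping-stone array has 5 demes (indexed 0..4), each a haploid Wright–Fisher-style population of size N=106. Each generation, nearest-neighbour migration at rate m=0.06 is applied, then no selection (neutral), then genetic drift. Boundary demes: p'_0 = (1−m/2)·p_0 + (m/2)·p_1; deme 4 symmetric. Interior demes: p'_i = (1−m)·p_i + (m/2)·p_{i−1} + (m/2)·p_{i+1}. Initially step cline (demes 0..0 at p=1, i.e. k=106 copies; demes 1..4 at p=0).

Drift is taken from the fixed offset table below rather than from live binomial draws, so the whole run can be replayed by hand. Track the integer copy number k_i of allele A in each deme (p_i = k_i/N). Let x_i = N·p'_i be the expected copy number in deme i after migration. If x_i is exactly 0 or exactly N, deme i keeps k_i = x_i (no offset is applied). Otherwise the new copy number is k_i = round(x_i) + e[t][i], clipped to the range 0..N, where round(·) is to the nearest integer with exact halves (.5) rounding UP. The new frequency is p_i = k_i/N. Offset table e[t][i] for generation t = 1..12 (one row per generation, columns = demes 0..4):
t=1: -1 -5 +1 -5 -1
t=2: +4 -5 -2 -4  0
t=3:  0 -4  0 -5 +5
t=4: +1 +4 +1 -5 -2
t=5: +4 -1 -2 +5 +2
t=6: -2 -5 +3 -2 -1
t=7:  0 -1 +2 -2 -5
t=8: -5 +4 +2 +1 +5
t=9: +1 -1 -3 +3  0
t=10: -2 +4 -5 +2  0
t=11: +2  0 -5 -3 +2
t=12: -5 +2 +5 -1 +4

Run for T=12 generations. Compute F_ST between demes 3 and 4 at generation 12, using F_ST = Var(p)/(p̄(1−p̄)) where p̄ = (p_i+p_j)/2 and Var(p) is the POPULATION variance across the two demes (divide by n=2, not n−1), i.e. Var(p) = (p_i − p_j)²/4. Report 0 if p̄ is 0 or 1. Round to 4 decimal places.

t=0: k=[106 0 0 0 0]
t=1: x=[102.8200 3.1800 0.0000 0.0000 0.0000] k=[102 0 0 0 0]
t=2: x=[98.9400 3.0600 0.0000 0.0000 0.0000] k=[103 0 0 0 0]
t=3: x=[99.9100 3.0900 0.0000 0.0000 0.0000] k=[100 0 0 0 0]
t=4: x=[97.0000 3.0000 0.0000 0.0000 0.0000] k=[98 7 0 0 0]
t=5: x=[95.2700 9.5200 0.2100 0.0000 0.0000] k=[99 9 0 0 0]
t=6: x=[96.3000 11.4300 0.2700 0.0000 0.0000] k=[94 6 3 0 0]
t=7: x=[91.3600 8.5500 3.0000 0.0900 0.0000] k=[91 8 5 0 0]
t=8: x=[88.5100 10.4000 4.9400 0.1500 0.0000] k=[84 14 7 1 0]
t=9: x=[81.9000 15.8900 7.0300 1.1500 0.0300] k=[83 15 4 4 0]
t=10: x=[80.9600 16.7100 4.3300 3.8800 0.1200] k=[79 21 0 6 0]
t=11: x=[77.2600 22.1100 0.8100 5.6400 0.1800] k=[79 22 0 3 2]
t=12: x=[77.2900 23.0500 0.7500 2.8800 2.0300] k=[72 25 6 2 6]

0.0098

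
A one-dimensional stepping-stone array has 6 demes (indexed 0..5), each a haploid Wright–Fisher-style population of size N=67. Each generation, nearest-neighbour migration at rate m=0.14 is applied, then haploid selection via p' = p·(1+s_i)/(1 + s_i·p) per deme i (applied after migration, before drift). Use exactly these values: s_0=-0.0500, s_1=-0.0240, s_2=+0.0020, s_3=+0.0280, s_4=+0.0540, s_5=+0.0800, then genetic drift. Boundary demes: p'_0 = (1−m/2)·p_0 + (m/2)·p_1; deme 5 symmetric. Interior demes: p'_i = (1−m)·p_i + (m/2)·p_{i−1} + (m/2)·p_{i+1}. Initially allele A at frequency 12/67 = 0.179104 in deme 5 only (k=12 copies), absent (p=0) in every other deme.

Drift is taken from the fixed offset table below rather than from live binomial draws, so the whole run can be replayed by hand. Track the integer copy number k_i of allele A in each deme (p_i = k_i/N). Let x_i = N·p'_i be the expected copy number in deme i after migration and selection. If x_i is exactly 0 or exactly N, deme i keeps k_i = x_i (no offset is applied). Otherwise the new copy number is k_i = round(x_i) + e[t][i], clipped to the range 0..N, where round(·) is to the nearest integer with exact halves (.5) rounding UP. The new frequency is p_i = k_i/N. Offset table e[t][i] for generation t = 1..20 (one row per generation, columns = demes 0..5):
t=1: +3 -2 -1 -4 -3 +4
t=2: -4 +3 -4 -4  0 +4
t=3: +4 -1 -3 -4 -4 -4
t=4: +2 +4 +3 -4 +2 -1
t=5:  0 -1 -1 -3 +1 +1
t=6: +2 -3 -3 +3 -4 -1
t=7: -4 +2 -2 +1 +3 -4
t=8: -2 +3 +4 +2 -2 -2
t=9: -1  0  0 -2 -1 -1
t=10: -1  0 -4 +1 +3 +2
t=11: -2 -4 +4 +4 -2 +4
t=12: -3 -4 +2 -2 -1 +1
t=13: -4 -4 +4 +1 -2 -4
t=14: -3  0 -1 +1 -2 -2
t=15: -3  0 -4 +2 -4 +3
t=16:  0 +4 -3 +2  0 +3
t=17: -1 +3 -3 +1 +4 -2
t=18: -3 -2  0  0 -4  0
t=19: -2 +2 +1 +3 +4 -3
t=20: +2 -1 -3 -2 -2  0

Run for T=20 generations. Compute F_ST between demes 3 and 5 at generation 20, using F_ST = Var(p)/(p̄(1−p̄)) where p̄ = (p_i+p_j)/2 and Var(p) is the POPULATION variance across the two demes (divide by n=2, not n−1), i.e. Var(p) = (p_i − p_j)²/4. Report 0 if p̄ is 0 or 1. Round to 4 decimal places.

0.0035

t=0: k=[0 0 0 0 0 12]
t=1: x=[0.0000 0.0000 0.0000 0.0000 0.8848 11.8943] k=[0 0 0 0 0 16]
t=2: x=[0.0000 0.0000 0.0000 0.0000 1.1794 15.7899] k=[0 0 0 0 1 20]
t=3: x=[0.0000 0.0000 0.0000 0.0720 2.3777 19.7239] k=[0 0 0 0 0 16]
t=4: x=[0.0000 0.0000 0.0000 0.0000 1.1794 15.7899] k=[0 0 0 0 3 15]
t=5: x=[0.0000 0.0000 0.0000 0.2159 3.8149 15.0385] k=[0 0 0 0 5 16]
t=6: x=[0.0000 0.0000 0.0000 0.3597 5.6878 16.1546] k=[0 0 0 3 2 15]
t=7: x=[0.0000 0.0000 0.2104 2.7930 3.1334 14.9654] k=[0 0 0 4 6 11]
t=8: x=[0.0000 0.0000 0.2806 3.9617 6.5127 11.3576] k=[0 0 4 6 5 9]
t=9: x=[0.0000 0.2733 3.8673 5.9378 5.6147 9.3206] k=[0 0 4 4 5 8]
t=10: x=[0.0000 0.2733 3.7270 4.1769 5.3952 8.3357] k=[0 0 0 5 8 10]
t=11: x=[0.0000 0.0000 0.3507 4.9860 8.3051 10.5249] k=[0 0 4 9 6 15]
t=12: x=[0.0000 0.2733 4.0776 8.6458 7.1698 15.2578] k=[0 0 6 7 6 16]
t=13: x=[0.0000 0.4100 5.6603 7.0319 7.0969 16.2275] k=[0 0 10 8 5 12]
t=14: x=[0.0000 0.6834 9.1758 8.1251 5.9803 12.2623] k=[0 1 8 9 4 10]
t=15: x=[0.0665 1.3866 7.5934 8.7887 5.0083 10.2294] k=[0 1 4 11 1 13]
t=16: x=[0.0665 1.1131 4.2880 10.0435 2.6717 12.9448] k=[0 5 1 12 3 16]
t=17: x=[0.3326 4.2718 2.0540 10.8487 4.7677 16.0088] k=[0 7 0 12 9 14]
t=18: x=[0.4657 5.8882 1.3326 11.2053 9.9992 14.5056] k=[0 4 1 11 6 15]
t=19: x=[0.2661 3.4301 1.9137 10.1862 7.3158 15.2578] k=[0 5 3 13 11 12]
t=20: x=[0.3326 4.4089 3.8472 12.4373 11.7095 12.7034] k=[2 3 1 10 10 13]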